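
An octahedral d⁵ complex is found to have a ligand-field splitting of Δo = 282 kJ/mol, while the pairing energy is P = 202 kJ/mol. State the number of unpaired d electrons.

1

Here Δo > P (282 > 202), so the low-spin state is favoured.
Configuration: t₂g⁵ eg⁰.
Unpaired electrons: 1.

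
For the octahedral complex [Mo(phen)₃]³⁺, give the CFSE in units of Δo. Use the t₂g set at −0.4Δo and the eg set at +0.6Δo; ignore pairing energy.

-1.2 Δo

phen is neutral, so the +3 overall charge sits on Mo: oxidation state +3.
Mo is in group 6, so Mo³⁺ is d³ (6 − 3 = 3).
Configuration: t₂g³ eg⁰.
CFSE = 3(-0.4Δo) + 0(0.6Δo) = -1.2Δo + 0.0Δo = -1.2Δo.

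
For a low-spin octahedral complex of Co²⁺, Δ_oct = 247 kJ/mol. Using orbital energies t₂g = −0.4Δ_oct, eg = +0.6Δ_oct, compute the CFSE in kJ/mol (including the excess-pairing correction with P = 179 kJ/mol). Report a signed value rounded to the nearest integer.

-266

Group 9 minus oxidation state +2 gives a d⁷ configuration for Co²⁺.
Electron filling gives t₂g⁶ eg¹.
CFSE(orbital) = 6×(-0.4Δ_oct) + 1×(0.6Δ_oct) = -1.8Δ_oct; with Δ_oct = 247 kJ/mol that is -445 kJ/mol.
High-spin d⁷ would be t₂g⁵ eg² with 2 pairs; low-spin has 3, so 1 excess pair costs +1P = +179 kJ/mol.
Overall CFSE = -445 + 179 = -266 kJ/mol.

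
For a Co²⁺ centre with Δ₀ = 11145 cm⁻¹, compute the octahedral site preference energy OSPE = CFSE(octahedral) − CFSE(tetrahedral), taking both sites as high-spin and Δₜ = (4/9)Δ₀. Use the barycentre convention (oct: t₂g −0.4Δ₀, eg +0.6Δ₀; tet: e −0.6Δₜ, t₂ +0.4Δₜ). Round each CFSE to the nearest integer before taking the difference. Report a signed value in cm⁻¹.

Co sits in group 9; removing 2 electrons leaves Co²⁺ with 9 − 2 = 7 d electrons.
Octahedral high-spin t2g^5 e_g^2: CFSE = -0.8 × 11145 = -8916 cm⁻¹.
In a tetrahedral site the filling is e^4 t2^3: CFSE(tet) = -1.2Δₜ = -1.2 × (4/9)(11145) = -5944 cm⁻¹.
Subtracting, OSPE = -8916 − (-5944) = -2972 cm⁻¹.

-2972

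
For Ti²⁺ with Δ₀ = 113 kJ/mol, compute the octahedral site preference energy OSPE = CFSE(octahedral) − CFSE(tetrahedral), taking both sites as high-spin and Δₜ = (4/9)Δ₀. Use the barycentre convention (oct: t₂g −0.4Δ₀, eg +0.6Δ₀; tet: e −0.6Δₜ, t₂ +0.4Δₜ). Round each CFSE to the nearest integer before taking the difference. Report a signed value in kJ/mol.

-30

Ti is in group 4, so Ti²⁺ is d² (4 − 2 = 2).
In an octahedral site d² (HS) is t₂g² eg⁰, giving CFSE(oct) = -0.8Δ₀ = -90 kJ/mol.
Tetrahedral: e² t₂⁰, CFSE = 2(−0.6) + 0(+0.4) = -1.2Δₜ = -1.2 × (4/9) × 113 = -60 kJ/mol.
OSPE = CFSE(oct) − CFSE(tet) = -90 − (-60) = -30 kJ/mol.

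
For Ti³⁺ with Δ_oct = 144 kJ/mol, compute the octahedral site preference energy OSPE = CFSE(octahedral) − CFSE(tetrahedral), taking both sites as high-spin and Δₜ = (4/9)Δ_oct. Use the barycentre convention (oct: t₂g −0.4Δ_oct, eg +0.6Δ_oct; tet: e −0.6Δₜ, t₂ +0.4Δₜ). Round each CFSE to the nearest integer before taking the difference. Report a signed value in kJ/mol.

Group 4 minus oxidation state +3 gives a d¹ configuration for Ti³⁺.
In an octahedral site d¹ (HS) is t₂g¹ eg⁰, giving CFSE(oct) = -0.4Δ_oct = -58 kJ/mol.
In a tetrahedral site the filling is e¹ t₂⁰: CFSE(tet) = -0.6Δₜ = -0.6 × (4/9)(144) = -38 kJ/mol.
OSPE = CFSE(oct) − CFSE(tet) = -58 − (-38) = -20 kJ/mol.

-20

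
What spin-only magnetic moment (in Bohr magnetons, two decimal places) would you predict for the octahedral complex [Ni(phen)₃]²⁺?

phen is neutral, so the +2 overall charge sits on Ni: oxidation state +2.
Group 10 minus oxidation state +2 gives a d⁸ configuration for Ni²⁺.
For octahedral d⁸ the high- and low-spin configurations coincide.
Configuration: t₂g⁶ eg² → 2 unpaired electrons.
μ(spin-only) = √[2(2+2)] = √8 ≈ 2.83 Bohr magnetons.

2.83 Bohr magnetons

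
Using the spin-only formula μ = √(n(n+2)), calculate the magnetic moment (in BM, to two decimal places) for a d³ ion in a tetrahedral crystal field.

3.87 BM

With tetrahedral geometry the complex is necessarily high-spin.
Configuration: e^2 t2^1 → 3 unpaired electrons.
μ(spin-only) = √[3(3+2)] = √15 ≈ 3.87 BM.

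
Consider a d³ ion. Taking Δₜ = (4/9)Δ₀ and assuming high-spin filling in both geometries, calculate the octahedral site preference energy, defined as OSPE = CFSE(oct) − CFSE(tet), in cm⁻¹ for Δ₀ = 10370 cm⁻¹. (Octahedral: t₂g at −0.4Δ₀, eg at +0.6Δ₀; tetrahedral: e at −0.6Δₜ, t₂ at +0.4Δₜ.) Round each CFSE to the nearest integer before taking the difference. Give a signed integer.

-8757

Octahedral high-spin t2g^3 e_g^0: CFSE = -1.2 × 10370 = -12444 cm⁻¹.
Tetrahedral: e^2 t2^1, CFSE = 2(−0.6) + 1(+0.4) = -0.8Δₜ = -0.8 × (4/9) × 10370 = -3687 cm⁻¹.
OSPE = -12444 − (-3687) = -8757 cm⁻¹.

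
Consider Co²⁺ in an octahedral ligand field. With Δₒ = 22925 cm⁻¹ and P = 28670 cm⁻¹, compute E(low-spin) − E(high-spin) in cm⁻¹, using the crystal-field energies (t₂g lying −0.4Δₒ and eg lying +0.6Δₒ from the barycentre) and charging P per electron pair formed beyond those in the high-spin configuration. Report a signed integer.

Co is in group 9, so Co²⁺ is d⁷ (9 − 2 = 7).
High-spin: t₂g⁵ eg², CFSE = -0.8Δₒ = -18340 cm⁻¹.
Low-spin t₂g⁶ eg¹ gives -1.8Δₒ = -41265 cm⁻¹, but forming 1 extra pair costs 1P = 28670 cm⁻¹, so E(LS) = -41265 + 28670 = -12595 cm⁻¹.
Thus E(LS) − E(HS) = 5745 cm⁻¹.

5745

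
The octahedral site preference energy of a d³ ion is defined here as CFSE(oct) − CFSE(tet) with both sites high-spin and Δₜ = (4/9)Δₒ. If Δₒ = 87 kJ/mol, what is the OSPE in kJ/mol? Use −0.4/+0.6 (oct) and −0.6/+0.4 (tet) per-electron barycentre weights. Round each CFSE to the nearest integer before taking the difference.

-73

Octahedral (high-spin): t2g^3 e_g^0, CFSE = 3(−0.4) + 0(+0.6) = -1.2Δₒ = -1.2 × 87 = -104 kJ/mol.
Tetrahedral e^2 t2^1 gives -0.8Δₜ = -0.8 × (4/9) × 87 = -31 kJ/mol.
OSPE = -104 − (-31) = -73 kJ/mol.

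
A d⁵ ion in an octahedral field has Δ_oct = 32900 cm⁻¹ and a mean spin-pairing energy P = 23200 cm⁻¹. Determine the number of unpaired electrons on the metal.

Here Δ_oct > P (32900 > 23200), so the low-spin state is favoured.
Configuration: t2g^5 e_g^0.
Unpaired electrons: 1.

1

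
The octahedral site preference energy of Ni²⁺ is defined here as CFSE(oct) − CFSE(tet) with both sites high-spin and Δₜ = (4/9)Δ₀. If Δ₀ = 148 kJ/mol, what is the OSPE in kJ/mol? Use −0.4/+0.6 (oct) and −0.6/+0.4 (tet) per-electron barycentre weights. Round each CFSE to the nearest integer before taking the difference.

-125

Ni is in group 10, so Ni²⁺ is d⁸ (10 − 2 = 8).
Octahedral (high-spin): t2g^6 e_g^2, CFSE = 6(−0.4) + 2(+0.6) = -1.2Δ₀ = -1.2 × 148 = -178 kJ/mol.
In a tetrahedral site the filling is e^4 t2^4: CFSE(tet) = -0.8Δₜ = -0.8 × (4/9)(148) = -53 kJ/mol.
OSPE = -178 − (-53) = -125 kJ/mol.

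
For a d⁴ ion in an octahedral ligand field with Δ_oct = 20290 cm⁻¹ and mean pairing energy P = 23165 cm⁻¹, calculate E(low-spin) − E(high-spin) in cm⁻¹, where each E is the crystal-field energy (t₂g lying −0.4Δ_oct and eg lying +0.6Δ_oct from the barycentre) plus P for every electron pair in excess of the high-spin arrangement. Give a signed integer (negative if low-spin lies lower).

High-spin: t₂g³ eg¹, CFSE = -0.6Δ_oct = -12174 cm⁻¹.
Low-spin t₂g⁴ eg⁰ gives -1.6Δ_oct = -32464 cm⁻¹, but forming 1 extra pair costs 1P = 23165 cm⁻¹, so E(LS) = -32464 + 23165 = -9299 cm⁻¹.
E(LS) − E(HS) = -9299 − (-12174) = 2875 cm⁻¹.

2875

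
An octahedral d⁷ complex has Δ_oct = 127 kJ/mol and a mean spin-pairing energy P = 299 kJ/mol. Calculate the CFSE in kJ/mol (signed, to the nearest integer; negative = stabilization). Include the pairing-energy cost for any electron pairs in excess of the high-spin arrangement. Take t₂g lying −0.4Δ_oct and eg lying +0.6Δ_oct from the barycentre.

Since Δ_oct = 127 kJ/mol < P = 299 kJ/mol, the complex adopts the high-spin configuration.
Filling d⁷ accordingly: t₂g⁵ eg².
Orbital CFSE = -0.8Δ_oct = -0.8 × 127 = -102 kJ/mol.
High-spin has no excess pairs, so no pairing correction applies.

-102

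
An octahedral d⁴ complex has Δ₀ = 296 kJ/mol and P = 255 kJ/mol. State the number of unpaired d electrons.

Here Δ₀ > P (296 > 255), so the low-spin state is favoured.
Filling d⁴ accordingly: t₂g⁴ eg⁰.
Unpaired electrons: 2.

2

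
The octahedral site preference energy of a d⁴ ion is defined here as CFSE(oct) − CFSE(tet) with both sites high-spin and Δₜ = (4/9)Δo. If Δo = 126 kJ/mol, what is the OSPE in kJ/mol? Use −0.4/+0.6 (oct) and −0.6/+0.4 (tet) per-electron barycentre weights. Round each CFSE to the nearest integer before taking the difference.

-54

In an octahedral site d⁴ (HS) is t₂g³ eg¹, giving CFSE(oct) = -0.6Δo = -76 kJ/mol.
In a tetrahedral site the filling is e² t₂²: CFSE(tet) = -0.4Δₜ = -0.4 × (4/9)(126) = -22 kJ/mol.
OSPE = CFSE(oct) − CFSE(tet) = -76 − (-22) = -54 kJ/mol.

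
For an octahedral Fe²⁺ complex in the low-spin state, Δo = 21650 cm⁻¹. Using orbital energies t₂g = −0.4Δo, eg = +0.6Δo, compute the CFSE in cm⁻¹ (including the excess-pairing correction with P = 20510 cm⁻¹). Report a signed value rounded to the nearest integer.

Fe sits in group 8; removing 2 electrons leaves Fe²⁺ with 8 − 2 = 6 d electrons.
Configuration: t₂g⁶ eg⁰.
The orbital stabilization is -2.4Δo = -2.4 × 21650 = -51960 cm⁻¹.
Pairing penalty: 3 pairs vs 1 in the high-spin reference → 2 extra × P = 41020 cm⁻¹.
Overall CFSE = -51960 + 41020 = -10940 cm⁻¹.

-10940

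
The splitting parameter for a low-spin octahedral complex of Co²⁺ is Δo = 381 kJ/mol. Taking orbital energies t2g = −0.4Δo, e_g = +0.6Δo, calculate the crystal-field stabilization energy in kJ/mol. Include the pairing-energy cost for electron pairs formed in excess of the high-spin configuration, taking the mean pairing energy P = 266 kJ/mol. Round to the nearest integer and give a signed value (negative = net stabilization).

-420

Co is in group 9, so Co²⁺ is d⁷ (9 − 2 = 7).
The d⁷ electrons fill as t2g^6 e_g^1.
The orbital stabilization is -1.8Δo = -1.8 × 381 = -686 kJ/mol.
Relative to high-spin t2g^5 e_g^2 (2 paired), the low-spin configuration has 1 additional pair, contributing +1 × 266 = +266 kJ/mol.
Overall CFSE = -686 + 266 = -420 kJ/mol.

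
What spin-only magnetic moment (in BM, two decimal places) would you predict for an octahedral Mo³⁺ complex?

Mo³⁺: group 6, so d-count = 6 − 3 = 3.
Configuration: t2g^3 e_g^0 → 3 unpaired electrons.
μ(spin-only) = √[3(3+2)] = √15 ≈ 3.87 BM.

3.87 BM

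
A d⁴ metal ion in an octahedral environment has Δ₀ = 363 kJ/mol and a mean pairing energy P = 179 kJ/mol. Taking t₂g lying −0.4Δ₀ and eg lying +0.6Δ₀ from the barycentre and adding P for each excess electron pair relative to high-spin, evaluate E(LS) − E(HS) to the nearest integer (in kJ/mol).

In the high-spin limit (t₂g³ eg¹) the orbital term is -0.6Δ₀ = -218 kJ/mol, with no excess pairing.
Low-spin t₂g⁴ eg⁰ gives -1.6Δ₀ = -581 kJ/mol, but forming 1 extra pair costs 1P = 179 kJ/mol, so E(LS) = -581 + 179 = -402 kJ/mol.
Thus E(LS) − E(HS) = -184 kJ/mol.

-184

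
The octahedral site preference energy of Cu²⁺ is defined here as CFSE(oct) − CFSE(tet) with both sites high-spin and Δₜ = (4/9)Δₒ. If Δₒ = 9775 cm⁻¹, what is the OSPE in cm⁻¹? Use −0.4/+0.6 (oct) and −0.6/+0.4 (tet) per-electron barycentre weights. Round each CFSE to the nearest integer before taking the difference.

Cu sits in group 11; removing 2 electrons leaves Cu²⁺ with 11 − 2 = 9 d electrons.
In an octahedral site d⁹ (HS) is t₂g⁶ eg³, giving CFSE(oct) = -0.6Δₒ = -5865 cm⁻¹.
In a tetrahedral site the filling is e⁴ t₂⁵: CFSE(tet) = -0.4Δₜ = -0.4 × (4/9)(9775) = -1738 cm⁻¹.
OSPE = CFSE(oct) − CFSE(tet) = -5865 − (-1738) = -4127 cm⁻¹.

-4127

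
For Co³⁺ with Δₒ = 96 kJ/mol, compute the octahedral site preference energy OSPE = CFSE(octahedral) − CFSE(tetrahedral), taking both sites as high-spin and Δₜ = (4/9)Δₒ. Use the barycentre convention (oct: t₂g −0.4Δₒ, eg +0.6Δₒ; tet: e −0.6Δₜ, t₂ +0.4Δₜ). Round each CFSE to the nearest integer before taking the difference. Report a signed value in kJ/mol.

-12

Group 9 minus oxidation state +3 gives a d⁶ configuration for Co³⁺.
Octahedral high-spin t₂g⁴ eg²: CFSE = -0.4 × 96 = -38 kJ/mol.
In a tetrahedral site the filling is e³ t₂³: CFSE(tet) = -0.6Δₜ = -0.6 × (4/9)(96) = -26 kJ/mol.
Subtracting, OSPE = -38 − (-26) = -12 kJ/mol.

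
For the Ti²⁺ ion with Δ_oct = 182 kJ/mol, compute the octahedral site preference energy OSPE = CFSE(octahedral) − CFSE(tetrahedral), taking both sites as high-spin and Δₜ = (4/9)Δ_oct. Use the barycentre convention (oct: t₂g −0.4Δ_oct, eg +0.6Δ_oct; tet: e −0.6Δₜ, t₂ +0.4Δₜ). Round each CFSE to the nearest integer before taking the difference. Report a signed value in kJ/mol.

Ti sits in group 4; removing 2 electrons leaves Ti²⁺ with 4 − 2 = 2 d electrons.
In an octahedral site d² (HS) is t₂g² eg⁰, giving CFSE(oct) = -0.8Δ_oct = -146 kJ/mol.
In a tetrahedral site the filling is e² t₂⁰: CFSE(tet) = -1.2Δₜ = -1.2 × (4/9)(182) = -97 kJ/mol.
OSPE = CFSE(oct) − CFSE(tet) = -146 − (-97) = -49 kJ/mol.

-49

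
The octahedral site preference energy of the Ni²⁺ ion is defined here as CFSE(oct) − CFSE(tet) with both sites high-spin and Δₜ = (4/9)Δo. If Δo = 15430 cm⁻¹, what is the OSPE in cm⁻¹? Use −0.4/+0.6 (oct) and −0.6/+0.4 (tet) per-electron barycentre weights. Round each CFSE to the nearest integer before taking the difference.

-13030

Ni is in group 10, so Ni²⁺ is d⁸ (10 − 2 = 8).
Octahedral (high-spin): t₂g⁶ eg², CFSE = 6(−0.4) + 2(+0.6) = -1.2Δo = -1.2 × 15430 = -18516 cm⁻¹.
Tetrahedral: e⁴ t₂⁴, CFSE = 4(−0.6) + 4(+0.4) = -0.8Δₜ = -0.8 × (4/9) × 15430 = -5486 cm⁻¹.
Subtracting, OSPE = -18516 − (-5486) = -13030 cm⁻¹.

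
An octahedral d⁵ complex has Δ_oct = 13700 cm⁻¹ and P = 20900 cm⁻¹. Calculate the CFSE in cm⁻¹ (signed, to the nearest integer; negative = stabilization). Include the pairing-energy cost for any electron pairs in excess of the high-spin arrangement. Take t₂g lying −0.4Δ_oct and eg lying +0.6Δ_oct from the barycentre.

Here Δ_oct < P (13700 < 20900), so the high-spin state is favoured.
That gives t₂g³ eg².
Orbital CFSE = 0.0Δ_oct = 0.0 × 13700 = 0 cm⁻¹.
High-spin has no excess pairs, so no pairing correction applies.

0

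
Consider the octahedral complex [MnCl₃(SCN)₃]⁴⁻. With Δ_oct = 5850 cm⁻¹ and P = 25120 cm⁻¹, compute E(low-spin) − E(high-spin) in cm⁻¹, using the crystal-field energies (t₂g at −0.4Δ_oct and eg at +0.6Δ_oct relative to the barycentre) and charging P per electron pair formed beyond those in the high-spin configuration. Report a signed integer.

38540

Ligand charges: 3×(-1) from Cl⁻ and 3×(-1) from SCN⁻ sum to -6; with overall charge -4, Mn is +2.
Mn is in group 7, so Mn²⁺ is d⁵ (7 − 2 = 5).
High-spin: t₂g³ eg², CFSE = 0.0Δ_oct = 0 cm⁻¹.
For low-spin the configuration is t₂g⁵ eg⁰: orbital energy -2.0 × 5850 = -11700 cm⁻¹, and 2 additional pairs relative to high-spin add 50240 cm⁻¹, giving 38540 cm⁻¹.
The difference is 38540 − (0) = 38540 cm⁻¹, so high-spin lies lower.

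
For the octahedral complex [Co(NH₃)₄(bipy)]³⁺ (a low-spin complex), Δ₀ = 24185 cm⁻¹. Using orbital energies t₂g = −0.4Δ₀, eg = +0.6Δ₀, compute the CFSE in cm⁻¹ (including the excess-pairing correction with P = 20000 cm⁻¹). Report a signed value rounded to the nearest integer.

Ligand charges: 4×(+0) from NH₃ and 1×(+0) from bipy sum to +0; with overall charge +3, Co is +3.
Co³⁺: group 9, so d-count = 9 − 3 = 6.
Electron filling gives t₂g⁶ eg⁰.
CFSE(orbital) = 6×(-0.4Δ₀) + 0×(0.6Δ₀) = -2.4Δ₀; with Δ₀ = 24185 cm⁻¹ that is -58044 cm⁻¹.
High-spin d⁶ would be t₂g⁴ eg² with 1 pair; low-spin has 3, so 2 excess pairs cost +2P = +40000 cm⁻¹.
Net CFSE = -58044 + 40000 = -18044 cm⁻¹.

-18044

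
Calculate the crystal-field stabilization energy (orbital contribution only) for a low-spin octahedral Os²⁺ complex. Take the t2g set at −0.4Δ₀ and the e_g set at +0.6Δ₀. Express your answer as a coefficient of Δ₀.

-2.4 Δ₀

Os is in group 8, so Os²⁺ is d⁶ (8 − 2 = 6).
Configuration: t2g^6 e_g^0.
CFSE = 6(-0.4Δ₀) + 0(0.6Δ₀) = -2.4Δ₀ + 0.0Δ₀ = -2.4Δ₀.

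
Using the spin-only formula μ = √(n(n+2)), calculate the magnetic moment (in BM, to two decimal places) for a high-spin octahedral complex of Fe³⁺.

Fe is in group 8, so Fe³⁺ is d⁵ (8 − 3 = 5).
Configuration: t₂g³ eg² → 5 unpaired electrons.
μ(spin-only) = √[5(5+2)] = √35 ≈ 5.92 BM.

5.92 BM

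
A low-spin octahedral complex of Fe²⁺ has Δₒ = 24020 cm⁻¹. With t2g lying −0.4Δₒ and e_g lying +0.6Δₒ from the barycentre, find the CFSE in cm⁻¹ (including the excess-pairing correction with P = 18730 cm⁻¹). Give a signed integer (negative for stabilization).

Group 8 minus oxidation state +2 gives a d⁶ configuration for Fe²⁺.
The d⁶ electrons fill as t2g^6 e_g^0.
Orbital CFSE = 6(-0.4) + 0(0.6) = -2.4Δₒ = -2.4 × 24020 = -57648 cm⁻¹.
High-spin d⁶ would be t2g^4 e_g^2 with 1 pair; low-spin has 3, so 2 excess pairs cost +2P = +37460 cm⁻¹.
Overall CFSE = -57648 + 37460 = -20188 cm⁻¹.

-20188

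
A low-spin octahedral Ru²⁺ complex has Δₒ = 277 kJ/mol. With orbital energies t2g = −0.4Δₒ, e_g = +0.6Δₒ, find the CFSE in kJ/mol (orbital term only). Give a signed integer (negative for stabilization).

Group 8 minus oxidation state +2 gives a d⁶ configuration for Ru²⁺.
The d⁶ electrons fill as t2g^6 e_g^0.
Orbital CFSE = 6(-0.4) + 0(0.6) = -2.4Δₒ = -2.4 × 277 = -665 kJ/mol.

-665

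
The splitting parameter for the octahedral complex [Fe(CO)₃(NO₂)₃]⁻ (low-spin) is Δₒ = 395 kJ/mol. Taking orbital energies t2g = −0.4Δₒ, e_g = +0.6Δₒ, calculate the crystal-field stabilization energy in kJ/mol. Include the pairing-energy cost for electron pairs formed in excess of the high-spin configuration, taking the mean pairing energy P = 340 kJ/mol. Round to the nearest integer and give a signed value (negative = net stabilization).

-268

Ligand charges: 3×(+0) from CO and 3×(-1) from NO₂⁻ sum to -3; with overall charge -1, Fe is +2.
Fe is in group 8, so Fe²⁺ is d⁶ (8 − 2 = 6).
The d⁶ electrons fill as t2g^6 e_g^0.
CFSE(orbital) = 6×(-0.4Δₒ) + 0×(0.6Δₒ) = -2.4Δₒ; with Δₒ = 395 kJ/mol that is -948 kJ/mol.
Relative to high-spin t2g^4 e_g^2 (1 paired), the low-spin configuration has 2 additional pairs, contributing +2 × 340 = +680 kJ/mol.
Overall CFSE = -948 + 680 = -268 kJ/mol.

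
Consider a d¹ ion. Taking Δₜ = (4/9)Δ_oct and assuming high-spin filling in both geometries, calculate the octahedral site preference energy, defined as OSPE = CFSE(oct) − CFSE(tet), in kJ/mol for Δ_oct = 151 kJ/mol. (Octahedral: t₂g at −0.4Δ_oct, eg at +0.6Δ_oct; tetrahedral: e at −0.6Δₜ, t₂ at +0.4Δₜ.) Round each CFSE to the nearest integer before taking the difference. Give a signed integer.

-20

Octahedral (high-spin): t2g^1 e_g^0, CFSE = 1(−0.4) + 0(+0.6) = -0.4Δ_oct = -0.4 × 151 = -60 kJ/mol.
In a tetrahedral site the filling is e^1 t2^0: CFSE(tet) = -0.6Δₜ = -0.6 × (4/9)(151) = -40 kJ/mol.
OSPE = -60 − (-40) = -20 kJ/mol.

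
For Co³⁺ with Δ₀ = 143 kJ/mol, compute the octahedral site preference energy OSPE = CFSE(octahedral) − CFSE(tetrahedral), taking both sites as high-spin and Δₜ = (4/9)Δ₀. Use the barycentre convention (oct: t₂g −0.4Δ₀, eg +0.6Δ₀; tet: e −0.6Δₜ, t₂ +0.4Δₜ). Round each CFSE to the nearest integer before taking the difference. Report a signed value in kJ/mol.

Co³⁺: group 9, so d-count = 9 − 3 = 6.
In an octahedral site d⁶ (HS) is t2g^4 e_g^2, giving CFSE(oct) = -0.4Δ₀ = -57 kJ/mol.
Tetrahedral e^3 t2^3 gives -0.6Δₜ = -0.6 × (4/9) × 143 = -38 kJ/mol.
Subtracting, OSPE = -57 − (-38) = -19 kJ/mol.

-19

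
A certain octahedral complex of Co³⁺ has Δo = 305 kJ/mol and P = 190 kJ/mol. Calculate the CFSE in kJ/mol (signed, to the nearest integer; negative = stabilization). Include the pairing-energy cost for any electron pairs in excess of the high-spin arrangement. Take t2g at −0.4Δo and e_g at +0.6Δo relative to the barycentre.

-352

Group 9 minus oxidation state +3 gives a d⁶ configuration for Co³⁺.
Here Δo > P (305 > 190), so the low-spin state is favoured.
Configuration: t2g^6 e_g^0.
Orbital CFSE = -2.4Δo = -2.4 × 305 = -732 kJ/mol.
Excess pairs vs high-spin: 3 − 1 = 2; pairing cost = +380 kJ/mol.
Net CFSE = -732 + 380 = -352 kJ/mol.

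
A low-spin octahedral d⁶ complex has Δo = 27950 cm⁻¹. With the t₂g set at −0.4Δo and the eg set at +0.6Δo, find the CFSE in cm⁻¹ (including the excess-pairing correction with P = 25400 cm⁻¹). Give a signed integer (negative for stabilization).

Configuration: t₂g⁶ eg⁰.
The orbital stabilization is -2.4Δo = -2.4 × 27950 = -67080 cm⁻¹.
High-spin d⁶ would be t₂g⁴ eg² with 1 pair; low-spin has 3, so 2 excess pairs cost +2P = +50800 cm⁻¹.
Combining: -67080 + 50800 = -16280 cm⁻¹.

-16280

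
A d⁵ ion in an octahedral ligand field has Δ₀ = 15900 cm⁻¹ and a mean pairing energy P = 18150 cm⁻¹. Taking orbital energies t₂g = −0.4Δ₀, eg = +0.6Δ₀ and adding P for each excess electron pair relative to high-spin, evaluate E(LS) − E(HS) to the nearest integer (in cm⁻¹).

4500

High-spin: t₂g³ eg², CFSE = 0.0Δ₀ = 0 cm⁻¹.
Low-spin t₂g⁵ eg⁰ gives -2.0Δ₀ = -31800 cm⁻¹, but forming 2 extra pairs costs 2P = 36300 cm⁻¹, so E(LS) = -31800 + 36300 = 4500 cm⁻¹.
E(LS) − E(HS) = 4500 − (0) = 4500 cm⁻¹.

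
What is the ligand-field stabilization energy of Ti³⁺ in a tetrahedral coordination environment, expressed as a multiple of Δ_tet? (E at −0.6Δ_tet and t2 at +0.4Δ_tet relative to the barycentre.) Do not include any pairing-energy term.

-0.6 Δ_tet

Group 4 minus oxidation state +3 gives a d¹ configuration for Ti³⁺.
Tetrahedral fields are weak (Δₜ ≈ 4/9 Δₒ), so electrons fill high-spin.
Configuration: e^1 t2^0.
CFSE = 1(-0.6Δ_tet) + 0(0.4Δ_tet) = -0.6Δ_tet + 0.0Δ_tet = -0.6Δ_tet.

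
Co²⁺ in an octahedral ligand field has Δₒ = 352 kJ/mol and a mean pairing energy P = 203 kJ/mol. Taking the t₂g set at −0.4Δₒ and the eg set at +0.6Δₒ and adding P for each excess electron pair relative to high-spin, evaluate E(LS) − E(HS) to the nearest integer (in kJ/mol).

Group 9 minus oxidation state +2 gives a d⁷ configuration for Co²⁺.
High-spin d⁷ fills as t₂g⁵ eg² with CFSE 5(−0.4) + 2(+0.6) = -0.8Δₒ = -282 kJ/mol.
For low-spin the configuration is t₂g⁶ eg¹: orbital energy -1.8 × 352 = -634 kJ/mol, and 1 additional pair relative to high-spin adds 203 kJ/mol, giving -431 kJ/mol.
Thus E(LS) − E(HS) = -149 kJ/mol.

-149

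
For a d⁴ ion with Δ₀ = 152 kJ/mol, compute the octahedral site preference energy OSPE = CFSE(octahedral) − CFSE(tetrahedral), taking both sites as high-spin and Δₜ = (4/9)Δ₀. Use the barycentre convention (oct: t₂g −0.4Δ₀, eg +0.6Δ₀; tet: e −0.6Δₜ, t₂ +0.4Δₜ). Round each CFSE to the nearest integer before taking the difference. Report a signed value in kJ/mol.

-64

In an octahedral site d⁴ (HS) is t₂g³ eg¹, giving CFSE(oct) = -0.6Δ₀ = -91 kJ/mol.
Tetrahedral: e² t₂², CFSE = 2(−0.6) + 2(+0.4) = -0.4Δₜ = -0.4 × (4/9) × 152 = -27 kJ/mol.
OSPE = -91 − (-27) = -64 kJ/mol.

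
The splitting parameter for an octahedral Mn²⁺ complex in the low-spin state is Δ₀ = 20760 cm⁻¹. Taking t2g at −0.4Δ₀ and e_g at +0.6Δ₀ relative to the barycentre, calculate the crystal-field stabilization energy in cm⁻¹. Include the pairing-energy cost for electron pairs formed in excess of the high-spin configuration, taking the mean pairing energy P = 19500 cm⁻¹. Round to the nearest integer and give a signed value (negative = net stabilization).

-2520

Group 7 minus oxidation state +2 gives a d⁵ configuration for Mn²⁺.
Configuration: t2g^5 e_g^0.
CFSE(orbital) = 5×(-0.4Δ₀) + 0×(0.6Δ₀) = -2.0Δ₀; with Δ₀ = 20760 cm⁻¹ that is -41520 cm⁻¹.
Pairing penalty: 2 pairs vs 0 in the high-spin reference → 2 extra × P = 39000 cm⁻¹.
Overall CFSE = -41520 + 39000 = -2520 cm⁻¹.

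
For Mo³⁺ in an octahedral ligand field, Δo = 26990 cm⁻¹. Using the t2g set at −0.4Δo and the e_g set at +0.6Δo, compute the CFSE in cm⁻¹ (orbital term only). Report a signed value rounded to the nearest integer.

-32388

Mo sits in group 6; removing 3 electrons leaves Mo³⁺ with 6 − 3 = 3 d electrons.
Electron filling gives t2g^3 e_g^0.
Orbital CFSE = 3(-0.4) + 0(0.6) = -1.2Δo = -1.2 × 26990 = -32388 cm⁻¹.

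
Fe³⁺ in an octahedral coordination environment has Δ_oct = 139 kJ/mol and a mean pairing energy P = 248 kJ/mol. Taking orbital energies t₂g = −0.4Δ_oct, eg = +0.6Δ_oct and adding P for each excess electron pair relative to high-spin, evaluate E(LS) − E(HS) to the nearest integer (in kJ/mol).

Group 8 minus oxidation state +3 gives a d⁵ configuration for Fe³⁺.
High-spin d⁵ fills as t₂g³ eg² with CFSE 3(−0.4) + 2(+0.6) = 0.0Δ_oct = 0 kJ/mol.
Low-spin: t₂g⁵ eg⁰, orbital CFSE = -2.0Δ_oct = -278 kJ/mol; plus 2 excess pairs × P = +496 kJ/mol; total 218 kJ/mol.
The difference is 218 − (0) = 218 kJ/mol, so high-spin lies lower.

218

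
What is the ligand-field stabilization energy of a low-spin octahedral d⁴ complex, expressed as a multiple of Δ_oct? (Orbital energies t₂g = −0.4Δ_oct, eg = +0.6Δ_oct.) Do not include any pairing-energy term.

Configuration: t₂g⁴ eg⁰.
CFSE = 4(-0.4Δ_oct) + 0(0.6Δ_oct) = -1.6Δ_oct + 0.0Δ_oct = -1.6Δ_oct.

-1.6 Δ_oct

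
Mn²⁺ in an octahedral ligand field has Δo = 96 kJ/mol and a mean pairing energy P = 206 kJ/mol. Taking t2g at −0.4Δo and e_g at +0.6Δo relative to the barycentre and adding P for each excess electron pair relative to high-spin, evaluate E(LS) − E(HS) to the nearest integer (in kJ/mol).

220

Mn sits in group 7; removing 2 electrons leaves Mn²⁺ with 7 − 2 = 5 d electrons.
High-spin d⁵ fills as t2g^3 e_g^2 with CFSE 3(−0.4) + 2(+0.6) = 0.0Δo = 0 kJ/mol.
Low-spin t2g^5 e_g^0 gives -2.0Δo = -192 kJ/mol, but forming 2 extra pairs costs 2P = 412 kJ/mol, so E(LS) = -192 + 412 = 220 kJ/mol.
E(LS) − E(HS) = 220 − (0) = 220 kJ/mol.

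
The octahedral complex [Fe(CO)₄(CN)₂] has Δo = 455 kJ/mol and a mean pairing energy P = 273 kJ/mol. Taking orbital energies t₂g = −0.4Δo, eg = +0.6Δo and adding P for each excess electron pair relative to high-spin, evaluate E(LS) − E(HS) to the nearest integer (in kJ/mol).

Ligand charges: 4×(+0) from CO and 2×(-1) from CN⁻ sum to -2; with overall charge +0, Fe is +2.
Group 8 minus oxidation state +2 gives a d⁶ configuration for Fe²⁺.
High-spin d⁶ fills as t₂g⁴ eg² with CFSE 4(−0.4) + 2(+0.6) = -0.4Δo = -182 kJ/mol.
Low-spin t₂g⁶ eg⁰ gives -2.4Δo = -1092 kJ/mol, but forming 2 extra pairs costs 2P = 546 kJ/mol, so E(LS) = -1092 + 546 = -546 kJ/mol.
The difference is -546 − (-182) = -364 kJ/mol, so low-spin lies lower.

-364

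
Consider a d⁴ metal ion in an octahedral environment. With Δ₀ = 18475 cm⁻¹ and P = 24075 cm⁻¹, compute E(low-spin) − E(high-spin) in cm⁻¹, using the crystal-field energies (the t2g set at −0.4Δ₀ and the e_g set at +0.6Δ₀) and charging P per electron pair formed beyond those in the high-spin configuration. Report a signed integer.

5600

In the high-spin limit (t2g^3 e_g^1) the orbital term is -0.6Δ₀ = -11085 cm⁻¹, with no excess pairing.
Low-spin t2g^4 e_g^0 gives -1.6Δ₀ = -29560 cm⁻¹, but forming 1 extra pair costs 1P = 24075 cm⁻¹, so E(LS) = -29560 + 24075 = -5485 cm⁻¹.
E(LS) − E(HS) = -5485 − (-11085) = 5600 cm⁻¹.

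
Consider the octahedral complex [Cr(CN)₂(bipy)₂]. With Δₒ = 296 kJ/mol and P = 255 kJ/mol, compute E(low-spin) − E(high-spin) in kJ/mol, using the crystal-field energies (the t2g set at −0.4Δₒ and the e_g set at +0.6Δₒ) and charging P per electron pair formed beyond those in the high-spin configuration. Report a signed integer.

Ligand charges: 2×(-1) from CN⁻ and 2×(+0) from bipy sum to -2; with overall charge +0, Cr is +2.
Group 6 minus oxidation state +2 gives a d⁴ configuration for Cr²⁺.
In the high-spin limit (t2g^3 e_g^1) the orbital term is -0.6Δₒ = -178 kJ/mol, with no excess pairing.
For low-spin the configuration is t2g^4 e_g^0: orbital energy -1.6 × 296 = -474 kJ/mol, and 1 additional pair relative to high-spin adds 255 kJ/mol, giving -219 kJ/mol.
E(LS) − E(HS) = -219 − (-178) = -41 kJ/mol.

-41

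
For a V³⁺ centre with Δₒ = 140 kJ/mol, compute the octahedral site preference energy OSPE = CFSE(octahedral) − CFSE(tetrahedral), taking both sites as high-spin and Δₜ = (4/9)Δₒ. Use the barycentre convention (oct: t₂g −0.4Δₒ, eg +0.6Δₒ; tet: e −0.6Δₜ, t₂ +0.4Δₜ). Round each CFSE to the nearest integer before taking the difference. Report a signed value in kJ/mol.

-37

V is in group 5, so V³⁺ is d² (5 − 3 = 2).
In an octahedral site d² (HS) is t₂g² eg⁰, giving CFSE(oct) = -0.8Δₒ = -112 kJ/mol.
Tetrahedral e² t₂⁰ gives -1.2Δₜ = -1.2 × (4/9) × 140 = -75 kJ/mol.
OSPE = -112 − (-75) = -37 kJ/mol.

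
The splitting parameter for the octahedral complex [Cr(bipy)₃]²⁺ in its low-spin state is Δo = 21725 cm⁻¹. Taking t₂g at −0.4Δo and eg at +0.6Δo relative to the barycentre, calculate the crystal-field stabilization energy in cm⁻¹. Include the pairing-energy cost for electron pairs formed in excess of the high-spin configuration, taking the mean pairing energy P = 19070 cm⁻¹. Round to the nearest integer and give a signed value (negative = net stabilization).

-15690

bipy is neutral, so the +2 overall charge sits on Cr: oxidation state +2.
Cr²⁺: group 6, so d-count = 6 − 2 = 4.
The d⁴ electrons fill as t₂g⁴ eg⁰.
The orbital stabilization is -1.6Δo = -1.6 × 21725 = -34760 cm⁻¹.
Pairing penalty: 1 pair vs 0 in the high-spin reference → 1 extra × P = 19070 cm⁻¹.
Net CFSE = -34760 + 19070 = -15690 cm⁻¹.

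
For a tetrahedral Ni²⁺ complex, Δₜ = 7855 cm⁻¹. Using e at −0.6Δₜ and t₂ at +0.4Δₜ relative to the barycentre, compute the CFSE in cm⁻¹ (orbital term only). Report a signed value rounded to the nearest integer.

Ni²⁺: group 10, so d-count = 10 − 2 = 8.
Tetrahedral fields are weak (Δₜ ≈ 4/9 Δₒ), so electrons fill high-spin.
The d⁸ electrons fill as e⁴ t₂⁴.
CFSE(orbital) = 4×(-0.6Δₜ) + 4×(0.4Δₜ) = -0.8Δₜ; with Δₜ = 7855 cm⁻¹ that is -6284 cm⁻¹.

-6284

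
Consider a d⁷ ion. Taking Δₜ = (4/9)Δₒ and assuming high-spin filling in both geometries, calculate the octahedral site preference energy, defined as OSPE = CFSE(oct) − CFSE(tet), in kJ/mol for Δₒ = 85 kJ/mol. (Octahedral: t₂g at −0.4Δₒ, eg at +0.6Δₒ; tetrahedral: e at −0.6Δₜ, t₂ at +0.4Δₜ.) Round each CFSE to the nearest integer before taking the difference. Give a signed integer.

-23

Octahedral (high-spin): t2g^5 e_g^2, CFSE = 5(−0.4) + 2(+0.6) = -0.8Δₒ = -0.8 × 85 = -68 kJ/mol.
Tetrahedral e^4 t2^3 gives -1.2Δₜ = -1.2 × (4/9) × 85 = -45 kJ/mol.
OSPE = -68 − (-45) = -23 kJ/mol.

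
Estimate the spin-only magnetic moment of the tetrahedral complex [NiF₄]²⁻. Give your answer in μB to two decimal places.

Each F⁻ contributes -1; 4 × (-1) = -4. With overall charge -2, Ni is in the +2 oxidation state.
Ni²⁺: group 10, so d-count = 10 − 2 = 8.
Tetrahedral fields are weak (Δₜ ≈ 4/9 Δₒ), so electrons fill high-spin.
Configuration: e⁴ t₂⁴ → 2 unpaired electrons.
μ(spin-only) = √[2(2+2)] = √8 ≈ 2.83 μB.

2.83 μB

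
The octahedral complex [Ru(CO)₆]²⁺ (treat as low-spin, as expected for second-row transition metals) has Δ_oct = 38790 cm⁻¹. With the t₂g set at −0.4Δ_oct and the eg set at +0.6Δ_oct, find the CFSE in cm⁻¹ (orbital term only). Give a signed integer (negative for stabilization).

-93096

CO is neutral, so the +2 overall charge sits on Ru: oxidation state +2.
Ru²⁺: group 8, so d-count = 8 − 2 = 6.
Electron filling gives t₂g⁶ eg⁰.
Orbital CFSE = 6(-0.4) + 0(0.6) = -2.4Δ_oct = -2.4 × 38790 = -93096 cm⁻¹.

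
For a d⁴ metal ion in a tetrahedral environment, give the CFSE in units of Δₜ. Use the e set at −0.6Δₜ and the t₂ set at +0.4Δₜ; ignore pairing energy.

With tetrahedral geometry the complex is necessarily high-spin.
Configuration: e² t₂².
CFSE = 2(-0.6Δₜ) + 2(0.4Δₜ) = -1.2Δₜ + 0.8Δₜ = -0.4Δₜ.

-0.4 Δₜ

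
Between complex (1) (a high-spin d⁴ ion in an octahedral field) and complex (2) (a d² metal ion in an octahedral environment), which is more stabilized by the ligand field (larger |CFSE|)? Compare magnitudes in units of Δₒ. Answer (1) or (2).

(1): t₂g³ eg¹, CFSE = -0.6Δₒ.
(2): t2g^2 e_g^0, CFSE = -0.8Δₒ.
So (2) has the larger |CFSE|.

(2)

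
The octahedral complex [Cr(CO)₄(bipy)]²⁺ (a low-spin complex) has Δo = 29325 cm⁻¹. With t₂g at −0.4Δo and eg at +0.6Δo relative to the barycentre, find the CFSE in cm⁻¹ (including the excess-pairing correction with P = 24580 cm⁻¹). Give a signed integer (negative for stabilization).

-22340

Ligand charges: 4×(+0) from CO and 1×(+0) from bipy sum to +0; with overall charge +2, Cr is +2.
Cr²⁺: group 6, so d-count = 6 − 2 = 4.
Configuration: t₂g⁴ eg⁰.
Orbital CFSE = 4(-0.4) + 0(0.6) = -1.6Δo = -1.6 × 29325 = -46920 cm⁻¹.
High-spin d⁴ would be t₂g³ eg¹ with 0 pairs; low-spin has 1, so 1 excess pair costs +1P = +24580 cm⁻¹.
Overall CFSE = -46920 + 24580 = -22340 cm⁻¹.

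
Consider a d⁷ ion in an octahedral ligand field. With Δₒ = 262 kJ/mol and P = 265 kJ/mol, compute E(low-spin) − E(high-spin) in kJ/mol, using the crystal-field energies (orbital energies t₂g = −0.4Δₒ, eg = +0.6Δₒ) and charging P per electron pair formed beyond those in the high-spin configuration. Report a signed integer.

3

In the high-spin limit (t₂g⁵ eg²) the orbital term is -0.8Δₒ = -210 kJ/mol, with no excess pairing.
Low-spin t₂g⁶ eg¹ gives -1.8Δₒ = -472 kJ/mol, but forming 1 extra pair costs 1P = 265 kJ/mol, so E(LS) = -472 + 265 = -207 kJ/mol.
Thus E(LS) − E(HS) = 3 kJ/mol.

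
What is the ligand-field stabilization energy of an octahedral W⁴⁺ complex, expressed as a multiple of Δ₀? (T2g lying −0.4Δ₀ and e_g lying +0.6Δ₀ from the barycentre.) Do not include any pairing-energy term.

W⁴⁺: group 6, so d-count = 6 − 4 = 2.
Configuration: t2g^2 e_g^0.
CFSE = 2(-0.4Δ₀) + 0(0.6Δ₀) = -0.8Δ₀ + 0.0Δ₀ = -0.8Δ₀.

-0.8 Δ₀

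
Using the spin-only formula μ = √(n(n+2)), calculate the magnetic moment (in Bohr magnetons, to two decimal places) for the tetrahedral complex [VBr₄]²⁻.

3.87 Bohr magnetons

Each Br⁻ contributes -1; 4 × (-1) = -4. With overall charge -2, V is in the +2 oxidation state.
V²⁺: group 5, so d-count = 5 − 2 = 3.
Tetrahedral splitting is small, so the complex is high-spin.
Configuration: e² t₂¹ → 3 unpaired electrons.
μ(spin-only) = √[3(3+2)] = √15 ≈ 3.87 Bohr magnetons.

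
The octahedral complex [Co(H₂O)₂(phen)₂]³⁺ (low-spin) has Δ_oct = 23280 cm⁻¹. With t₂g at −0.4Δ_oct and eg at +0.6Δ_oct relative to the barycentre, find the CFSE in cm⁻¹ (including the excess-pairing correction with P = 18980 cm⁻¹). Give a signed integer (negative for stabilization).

-17912

Ligand charges: 2×(+0) from H₂O and 2×(+0) from phen sum to +0; with overall charge +3, Co is +3.
Co sits in group 9; removing 3 electrons leaves Co³⁺ with 9 − 3 = 6 d electrons.
The d⁶ electrons fill as t₂g⁶ eg⁰.
CFSE(orbital) = 6×(-0.4Δ_oct) + 0×(0.6Δ_oct) = -2.4Δ_oct; with Δ_oct = 23280 cm⁻¹ that is -55872 cm⁻¹.
Pairing penalty: 3 pairs vs 1 in the high-spin reference → 2 extra × P = 37960 cm⁻¹.
Overall CFSE = -55872 + 37960 = -17912 cm⁻¹.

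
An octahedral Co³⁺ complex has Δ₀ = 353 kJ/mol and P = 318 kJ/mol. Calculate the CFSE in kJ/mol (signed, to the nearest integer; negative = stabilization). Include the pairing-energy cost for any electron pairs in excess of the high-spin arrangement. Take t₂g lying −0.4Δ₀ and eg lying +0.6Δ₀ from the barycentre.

Co is in group 9, so Co³⁺ is d⁶ (9 − 3 = 6).
Here Δ₀ > P (353 > 318), so the low-spin state is favoured.
Configuration: t₂g⁶ eg⁰.
Orbital CFSE = -2.4Δ₀ = -2.4 × 353 = -847 kJ/mol.
Excess pairs vs high-spin: 3 − 1 = 2; pairing cost = +636 kJ/mol.
Net CFSE = -847 + 636 = -211 kJ/mol.

-211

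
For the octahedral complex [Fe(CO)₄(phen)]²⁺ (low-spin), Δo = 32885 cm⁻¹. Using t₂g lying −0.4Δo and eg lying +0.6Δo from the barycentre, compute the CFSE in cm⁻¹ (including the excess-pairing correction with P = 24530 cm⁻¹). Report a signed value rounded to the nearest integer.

-29864

Ligand charges: 4×(+0) from CO and 1×(+0) from phen sum to +0; with overall charge +2, Fe is +2.
Fe is in group 8, so Fe²⁺ is d⁶ (8 − 2 = 6).
Configuration: t₂g⁶ eg⁰.
CFSE(orbital) = 6×(-0.4Δo) + 0×(0.6Δo) = -2.4Δo; with Δo = 32885 cm⁻¹ that is -78924 cm⁻¹.
High-spin d⁶ would be t₂g⁴ eg² with 1 pair; low-spin has 3, so 2 excess pairs cost +2P = +49060 cm⁻¹.
Combining: -78924 + 49060 = -29864 cm⁻¹.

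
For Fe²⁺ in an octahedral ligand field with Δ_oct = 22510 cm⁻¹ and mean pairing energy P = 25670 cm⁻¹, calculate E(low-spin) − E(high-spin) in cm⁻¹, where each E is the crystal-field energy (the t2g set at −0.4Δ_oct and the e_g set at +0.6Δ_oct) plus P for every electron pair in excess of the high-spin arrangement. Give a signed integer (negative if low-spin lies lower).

6320

Fe sits in group 8; removing 2 electrons leaves Fe²⁺ with 8 − 2 = 6 d electrons.
High-spin: t2g^4 e_g^2, CFSE = -0.4Δ_oct = -9004 cm⁻¹.
Low-spin: t2g^6 e_g^0, orbital CFSE = -2.4Δ_oct = -54024 cm⁻¹; plus 2 excess pairs × P = +51340 cm⁻¹; total -2684 cm⁻¹.
The difference is -2684 − (-9004) = 6320 cm⁻¹, so high-spin lies lower.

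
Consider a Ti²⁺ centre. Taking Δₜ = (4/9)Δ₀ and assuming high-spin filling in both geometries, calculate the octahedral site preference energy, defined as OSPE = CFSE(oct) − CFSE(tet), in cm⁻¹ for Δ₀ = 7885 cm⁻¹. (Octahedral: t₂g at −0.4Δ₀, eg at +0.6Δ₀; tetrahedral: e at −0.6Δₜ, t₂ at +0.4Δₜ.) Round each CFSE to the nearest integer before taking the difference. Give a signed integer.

Ti²⁺: group 4, so d-count = 4 − 2 = 2.
Octahedral (high-spin): t2g^2 e_g^0, CFSE = 2(−0.4) + 0(+0.6) = -0.8Δ₀ = -0.8 × 7885 = -6308 cm⁻¹.
Tetrahedral e^2 t2^0 gives -1.2Δₜ = -1.2 × (4/9) × 7885 = -4205 cm⁻¹.
Subtracting, OSPE = -6308 − (-4205) = -2103 cm⁻¹.

-2103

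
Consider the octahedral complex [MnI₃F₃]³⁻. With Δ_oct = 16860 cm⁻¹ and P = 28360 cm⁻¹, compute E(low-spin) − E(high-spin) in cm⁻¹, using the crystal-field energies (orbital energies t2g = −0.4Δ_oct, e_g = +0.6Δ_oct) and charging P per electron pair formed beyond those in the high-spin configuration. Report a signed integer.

Ligand charges: 3×(-1) from I⁻ and 3×(-1) from F⁻ sum to -6; with overall charge -3, Mn is +3.
Mn is in group 7, so Mn³⁺ is d⁴ (7 − 3 = 4).
In the high-spin limit (t2g^3 e_g^1) the orbital term is -0.6Δ_oct = -10116 cm⁻¹, with no excess pairing.
Low-spin: t2g^4 e_g^0, orbital CFSE = -1.6Δ_oct = -26976 cm⁻¹; plus 1 excess pair × P = +28360 cm⁻¹; total 1384 cm⁻¹.
Thus E(LS) − E(HS) = 11500 cm⁻¹.

11500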